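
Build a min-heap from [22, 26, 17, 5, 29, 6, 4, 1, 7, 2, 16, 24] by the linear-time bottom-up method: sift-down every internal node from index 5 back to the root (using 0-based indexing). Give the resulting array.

sift down from index 5: already satisfies heap property
sift down from index 4:
  29 vs smaller child 2 at index 9, swap → [22, 26, 17, 5, 2, 6, 4, 1, 7, 29, 16, 24]
sift down from index 3:
  5 vs smaller child 1 at index 7, swap → [22, 26, 17, 1, 2, 6, 4, 5, 7, 29, 16, 24]
sift down from index 2:
  17 vs smaller child 4 at index 6, swap → [22, 26, 4, 1, 2, 6, 17, 5, 7, 29, 16, 24]
sift down from index 1:
  26 vs smaller child 1 at index 3, swap → [22, 1, 4, 26, 2, 6, 17, 5, 7, 29, 16, 24]
  26 vs smaller child 5 at index 7, swap → [22, 1, 4, 5, 2, 6, 17, 26, 7, 29, 16, 24]
sift down from index 0:
  22 vs smaller child 1 at index 1, swap → [1, 22, 4, 5, 2, 6, 17, 26, 7, 29, 16, 24]
  22 vs smaller child 2 at index 4, swap → [1, 2, 4, 5, 22, 6, 17, 26, 7, 29, 16, 24]
  22 vs smaller child 16 at index 10, swap → [1, 2, 4, 5, 16, 6, 17, 26, 7, 29, 22, 24]

[1, 2, 4, 5, 16, 6, 17, 26, 7, 29, 22, 24]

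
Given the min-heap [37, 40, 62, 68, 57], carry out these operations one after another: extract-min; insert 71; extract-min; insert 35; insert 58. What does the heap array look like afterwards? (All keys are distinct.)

[35, 57, 58, 71, 68, 62]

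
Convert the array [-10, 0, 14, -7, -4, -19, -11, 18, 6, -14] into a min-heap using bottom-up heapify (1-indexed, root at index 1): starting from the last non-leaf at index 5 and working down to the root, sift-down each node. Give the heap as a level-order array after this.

[-19, -14, -11, -7, -4, 14, -10, 18, 6, 0]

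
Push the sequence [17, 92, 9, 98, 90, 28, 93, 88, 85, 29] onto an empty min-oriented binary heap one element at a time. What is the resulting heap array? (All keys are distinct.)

[9, 29, 17, 88, 85, 28, 93, 98, 90, 92]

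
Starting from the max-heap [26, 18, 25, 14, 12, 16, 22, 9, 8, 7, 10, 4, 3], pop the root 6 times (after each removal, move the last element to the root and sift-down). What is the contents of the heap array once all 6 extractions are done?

[12, 10, 7, 9, 8, 4, 3]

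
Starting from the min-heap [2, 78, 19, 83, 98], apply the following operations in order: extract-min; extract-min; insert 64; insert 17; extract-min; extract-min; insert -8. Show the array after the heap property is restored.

[-8, 78, 98, 83]

extract-min → returns 2:
  remove root 2; move last element 98 to root → [98, 78, 19, 83]
  98 vs smaller child 19 at index 2, swap → [19, 78, 98, 83]
extract-min → returns 19:
  remove root 19; move last element 83 to root → [83, 78, 98]
  83 vs smaller child 78 at index 1, swap → [78, 83, 98]
insert 64:
  append 64 at index 3 → [78, 83, 98, 64]
  64 < parent 83 at index 1, swap → [78, 64, 98, 83]
  64 < parent 78 at index 0, swap → [64, 78, 98, 83]
insert 17:
  append 17 at index 4 → [64, 78, 98, 83, 17]
  17 < parent 78 at index 1, swap → [64, 17, 98, 83, 78]
  17 < parent 64 at index 0, swap → [17, 64, 98, 83, 78]
extract-min → returns 17:
  remove root 17; move last element 78 to root → [78, 64, 98, 83]
  78 vs smaller child 64 at index 1, swap → [64, 78, 98, 83]
extract-min → returns 64:
  remove root 64; move last element 83 to root → [83, 78, 98]
  83 vs smaller child 78 at index 1, swap → [78, 83, 98]
insert -8:
  append -8 at index 3 → [78, 83, 98, -8]
  -8 < parent 83 at index 1, swap → [78, -8, 98, 83]
  -8 < parent 78 at index 0, swap → [-8, 78, 98, 83]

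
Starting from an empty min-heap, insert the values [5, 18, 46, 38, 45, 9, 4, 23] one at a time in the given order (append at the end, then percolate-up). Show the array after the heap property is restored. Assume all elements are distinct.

Insert 5:
  append 5 at index 0 → [5] (no swap needed)
Insert 18:
  append 18 at index 1 → [5, 18] (no swap needed)
Insert 46:
  append 46 at index 2 → [5, 18, 46] (no swap needed)
Insert 38:
  append 38 at index 3 → [5, 18, 46, 38] (no swap needed)
Insert 45:
  append 45 at index 4 → [5, 18, 46, 38, 45] (no swap needed)
Insert 9:
  append 9 at index 5 → [5, 18, 46, 38, 45, 9]
  9 < parent 46 at index 2, swap → [5, 18, 9, 38, 45, 46]
Insert 4:
  append 4 at index 6 → [5, 18, 9, 38, 45, 46, 4]
  4 < parent 9 at index 2, swap → [5, 18, 4, 38, 45, 46, 9]
  4 < parent 5 at index 0, swap → [4, 18, 5, 38, 45, 46, 9]
Insert 23:
  append 23 at index 7 → [4, 18, 5, 38, 45, 46, 9, 23]
  23 < parent 38 at index 3, swap → [4, 18, 5, 23, 45, 46, 9, 38]

[4, 18, 5, 23, 45, 46, 9, 38]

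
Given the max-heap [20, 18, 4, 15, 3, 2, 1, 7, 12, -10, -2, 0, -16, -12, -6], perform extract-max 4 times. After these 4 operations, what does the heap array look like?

[7, 3, 4, -6, 0, 2, 1, -12, -16, -10, -2]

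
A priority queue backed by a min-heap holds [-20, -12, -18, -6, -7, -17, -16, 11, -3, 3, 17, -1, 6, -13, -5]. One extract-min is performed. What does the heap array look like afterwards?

[-18, -12, -17, -6, -7, -5, -16, 11, -3, 3, 17, -1, 6, -13]

remove root -20; move last element -5 to root → [-5, -12, -18, -6, -7, -17, -16, 11, -3, 3, 17, -1, 6, -13]
-5 vs smaller child -18 at index 2, swap → [-18, -12, -5, -6, -7, -17, -16, 11, -3, 3, 17, -1, 6, -13]
-5 vs smaller child -17 at index 5, swap → [-18, -12, -17, -6, -7, -5, -16, 11, -3, 3, 17, -1, 6, -13]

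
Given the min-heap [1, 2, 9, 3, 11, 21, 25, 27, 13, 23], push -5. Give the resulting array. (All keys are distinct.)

[-5, 1, 9, 3, 2, 21, 25, 27, 13, 23, 11]

append -5 at index 10 → [1, 2, 9, 3, 11, 21, 25, 27, 13, 23, -5]
-5 < parent 11 at index 4, swap → [1, 2, 9, 3, -5, 21, 25, 27, 13, 23, 11]
-5 < parent 2 at index 1, swap → [1, -5, 9, 3, 2, 21, 25, 27, 13, 23, 11]
-5 < parent 1 at index 0, swap → [-5, 1, 9, 3, 2, 21, 25, 27, 13, 23, 11]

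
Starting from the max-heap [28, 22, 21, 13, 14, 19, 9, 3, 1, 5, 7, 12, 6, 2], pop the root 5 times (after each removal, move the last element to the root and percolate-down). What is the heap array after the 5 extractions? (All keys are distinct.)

extract-max #1 returns 28:
  remove root 28; move last element 2 to root → [2, 22, 21, 13, 14, 19, 9, 3, 1, 5, 7, 12, 6]
  2 vs larger child 22 at index 1, swap → [22, 2, 21, 13, 14, 19, 9, 3, 1, 5, 7, 12, 6]
  2 vs larger child 14 at index 4, swap → [22, 14, 21, 13, 2, 19, 9, 3, 1, 5, 7, 12, 6]
  2 vs larger child 7 at index 10, swap → [22, 14, 21, 13, 7, 19, 9, 3, 1, 5, 2, 12, 6]
extract-max #2 returns 22:
  remove root 22; move last element 6 to root → [6, 14, 21, 13, 7, 19, 9, 3, 1, 5, 2, 12]
  6 vs larger child 21 at index 2, swap → [21, 14, 6, 13, 7, 19, 9, 3, 1, 5, 2, 12]
  6 vs larger child 19 at index 5, swap → [21, 14, 19, 13, 7, 6, 9, 3, 1, 5, 2, 12]
  6 vs only child 12 at index 11, swap → [21, 14, 19, 13, 7, 12, 9, 3, 1, 5, 2, 6]
extract-max #3 returns 21:
  remove root 21; move last element 6 to root → [6, 14, 19, 13, 7, 12, 9, 3, 1, 5, 2]
  6 vs larger child 19 at index 2, swap → [19, 14, 6, 13, 7, 12, 9, 3, 1, 5, 2]
  6 vs larger child 12 at index 5, swap → [19, 14, 12, 13, 7, 6, 9, 3, 1, 5, 2]
extract-max #4 returns 19:
  remove root 19; move last element 2 to root → [2, 14, 12, 13, 7, 6, 9, 3, 1, 5]
  2 vs larger child 14 at index 1, swap → [14, 2, 12, 13, 7, 6, 9, 3, 1, 5]
  2 vs larger child 13 at index 3, swap → [14, 13, 12, 2, 7, 6, 9, 3, 1, 5]
  2 vs larger child 3 at index 7, swap → [14, 13, 12, 3, 7, 6, 9, 2, 1, 5]
extract-max #5 returns 14:
  remove root 14; move last element 5 to root → [5, 13, 12, 3, 7, 6, 9, 2, 1]
  5 vs larger child 13 at index 1, swap → [13, 5, 12, 3, 7, 6, 9, 2, 1]
  5 vs larger child 7 at index 4, swap → [13, 7, 12, 3, 5, 6, 9, 2, 1]

[13, 7, 12, 3, 5, 6, 9, 2, 1]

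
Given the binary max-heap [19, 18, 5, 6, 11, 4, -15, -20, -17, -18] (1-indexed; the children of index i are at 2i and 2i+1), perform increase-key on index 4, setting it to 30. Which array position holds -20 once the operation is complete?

set index 4 from 6 to 30 → [19, 18, 5, 30, 11, 4, -15, -20, -17, -18]
30 > parent 18 at index 2, swap → [19, 30, 5, 18, 11, 4, -15, -20, -17, -18]
30 > parent 19 at index 1, swap → [30, 19, 5, 18, 11, 4, -15, -20, -17, -18]
resulting array: [30, 19, 5, 18, 11, 4, -15, -20, -17, -18]

8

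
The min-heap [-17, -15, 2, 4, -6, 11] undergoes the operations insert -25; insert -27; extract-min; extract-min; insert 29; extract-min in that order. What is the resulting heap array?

insert -25:
  append -25 at index 6 → [-17, -15, 2, 4, -6, 11, -25]
  -25 < parent 2 at index 2, swap → [-17, -15, -25, 4, -6, 11, 2]
  -25 < parent -17 at index 0, swap → [-25, -15, -17, 4, -6, 11, 2]
insert -27:
  append -27 at index 7 → [-25, -15, -17, 4, -6, 11, 2, -27]
  -27 < parent 4 at index 3, swap → [-25, -15, -17, -27, -6, 11, 2, 4]
  -27 < parent -15 at index 1, swap → [-25, -27, -17, -15, -6, 11, 2, 4]
  -27 < parent -25 at index 0, swap → [-27, -25, -17, -15, -6, 11, 2, 4]
extract-min → returns -27:
  remove root -27; move last element 4 to root → [4, -25, -17, -15, -6, 11, 2]
  4 vs smaller child -25 at index 1, swap → [-25, 4, -17, -15, -6, 11, 2]
  4 vs smaller child -15 at index 3, swap → [-25, -15, -17, 4, -6, 11, 2]
extract-min → returns -25:
  remove root -25; move last element 2 to root → [2, -15, -17, 4, -6, 11]
  2 vs smaller child -17 at index 2, swap → [-17, -15, 2, 4, -6, 11]
insert 29:
  append 29 at index 6 → [-17, -15, 2, 4, -6, 11, 29] (no swap needed)
extract-min → returns -17:
  remove root -17; move last element 29 to root → [29, -15, 2, 4, -6, 11]
  29 vs smaller child -15 at index 1, swap → [-15, 29, 2, 4, -6, 11]
  29 vs smaller child -6 at index 4, swap → [-15, -6, 2, 4, 29, 11]

[-15, -6, 2, 4, 29, 11]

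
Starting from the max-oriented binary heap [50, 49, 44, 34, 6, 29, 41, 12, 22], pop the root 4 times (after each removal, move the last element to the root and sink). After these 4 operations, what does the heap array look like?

extract-max #1 returns 50:
  remove root 50; move last element 22 to root → [22, 49, 44, 34, 6, 29, 41, 12]
  22 vs larger child 49 at index 1, swap → [49, 22, 44, 34, 6, 29, 41, 12]
  22 vs larger child 34 at index 3, swap → [49, 34, 44, 22, 6, 29, 41, 12]
extract-max #2 returns 49:
  remove root 49; move last element 12 to root → [12, 34, 44, 22, 6, 29, 41]
  12 vs larger child 44 at index 2, swap → [44, 34, 12, 22, 6, 29, 41]
  12 vs larger child 41 at index 6, swap → [44, 34, 41, 22, 6, 29, 12]
extract-max #3 returns 44:
  remove root 44; move last element 12 to root → [12, 34, 41, 22, 6, 29]
  12 vs larger child 41 at index 2, swap → [41, 34, 12, 22, 6, 29]
  12 vs only child 29 at index 5, swap → [41, 34, 29, 22, 6, 12]
extract-max #4 returns 41:
  remove root 41; move last element 12 to root → [12, 34, 29, 22, 6]
  12 vs larger child 34 at index 1, swap → [34, 12, 29, 22, 6]
  12 vs larger child 22 at index 3, swap → [34, 22, 29, 12, 6]

[34, 22, 29, 12, 6]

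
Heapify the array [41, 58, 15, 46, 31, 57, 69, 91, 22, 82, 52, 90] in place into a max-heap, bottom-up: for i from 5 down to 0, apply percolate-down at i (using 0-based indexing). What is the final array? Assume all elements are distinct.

sift down from index 5:
  57 vs only child 90 at index 11, swap → [41, 58, 15, 46, 31, 90, 69, 91, 22, 82, 52, 57]
sift down from index 4:
  31 vs larger child 82 at index 9, swap → [41, 58, 15, 46, 82, 90, 69, 91, 22, 31, 52, 57]
sift down from index 3:
  46 vs larger child 91 at index 7, swap → [41, 58, 15, 91, 82, 90, 69, 46, 22, 31, 52, 57]
sift down from index 2:
  15 vs larger child 90 at index 5, swap → [41, 58, 90, 91, 82, 15, 69, 46, 22, 31, 52, 57]
  15 vs only child 57 at index 11, swap → [41, 58, 90, 91, 82, 57, 69, 46, 22, 31, 52, 15]
sift down from index 1:
  58 vs larger child 91 at index 3, swap → [41, 91, 90, 58, 82, 57, 69, 46, 22, 31, 52, 15]
sift down from index 0:
  41 vs larger child 91 at index 1, swap → [91, 41, 90, 58, 82, 57, 69, 46, 22, 31, 52, 15]
  41 vs larger child 82 at index 4, swap → [91, 82, 90, 58, 41, 57, 69, 46, 22, 31, 52, 15]
  41 vs larger child 52 at index 10, swap → [91, 82, 90, 58, 52, 57, 69, 46, 22, 31, 41, 15]

[91, 82, 90, 58, 52, 57, 69, 46, 22, 31, 41, 15]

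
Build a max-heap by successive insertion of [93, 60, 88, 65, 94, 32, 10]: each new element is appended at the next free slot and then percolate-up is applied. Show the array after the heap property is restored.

Insert 93:
  append 93 at index 0 → [93] (no swap needed)
Insert 60:
  append 60 at index 1 → [93, 60] (no swap needed)
Insert 88:
  append 88 at index 2 → [93, 60, 88] (no swap needed)
Insert 65:
  append 65 at index 3 → [93, 60, 88, 65]
  65 > parent 60 at index 1, swap → [93, 65, 88, 60]
Insert 94:
  append 94 at index 4 → [93, 65, 88, 60, 94]
  94 > parent 65 at index 1, swap → [93, 94, 88, 60, 65]
  94 > parent 93 at index 0, swap → [94, 93, 88, 60, 65]
Insert 32:
  append 32 at index 5 → [94, 93, 88, 60, 65, 32] (no swap needed)
Insert 10:
  append 10 at index 6 → [94, 93, 88, 60, 65, 32, 10] (no swap needed)

[94, 93, 88, 60, 65, 32, 10]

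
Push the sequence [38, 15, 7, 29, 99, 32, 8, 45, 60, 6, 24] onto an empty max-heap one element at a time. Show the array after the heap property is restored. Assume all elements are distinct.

[99, 60, 32, 45, 29, 7, 8, 15, 38, 6, 24]

Insert 38:
  append 38 at index 0 → [38] (no swap needed)
Insert 15:
  append 15 at index 1 → [38, 15] (no swap needed)
Insert 7:
  append 7 at index 2 → [38, 15, 7] (no swap needed)
Insert 29:
  append 29 at index 3 → [38, 15, 7, 29]
  29 > parent 15 at index 1, swap → [38, 29, 7, 15]
Insert 99:
  append 99 at index 4 → [38, 29, 7, 15, 99]
  99 > parent 29 at index 1, swap → [38, 99, 7, 15, 29]
  99 > parent 38 at index 0, swap → [99, 38, 7, 15, 29]
Insert 32:
  append 32 at index 5 → [99, 38, 7, 15, 29, 32]
  32 > parent 7 at index 2, swap → [99, 38, 32, 15, 29, 7]
Insert 8:
  append 8 at index 6 → [99, 38, 32, 15, 29, 7, 8] (no swap needed)
Insert 45:
  append 45 at index 7 → [99, 38, 32, 15, 29, 7, 8, 45]
  45 > parent 15 at index 3, swap → [99, 38, 32, 45, 29, 7, 8, 15]
  45 > parent 38 at index 1, swap → [99, 45, 32, 38, 29, 7, 8, 15]
Insert 60:
  append 60 at index 8 → [99, 45, 32, 38, 29, 7, 8, 15, 60]
  60 > parent 38 at index 3, swap → [99, 45, 32, 60, 29, 7, 8, 15, 38]
  60 > parent 45 at index 1, swap → [99, 60, 32, 45, 29, 7, 8, 15, 38]
Insert 6:
  append 6 at index 9 → [99, 60, 32, 45, 29, 7, 8, 15, 38, 6] (no swap needed)
Insert 24:
  append 24 at index 10 → [99, 60, 32, 45, 29, 7, 8, 15, 38, 6, 24] (no swap needed)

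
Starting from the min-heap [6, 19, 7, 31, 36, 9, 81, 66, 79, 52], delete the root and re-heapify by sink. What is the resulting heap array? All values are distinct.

[7, 19, 9, 31, 36, 52, 81, 66, 79]

remove root 6; move last element 52 to root → [52, 19, 7, 31, 36, 9, 81, 66, 79]
52 vs smaller child 7 at index 2, swap → [7, 19, 52, 31, 36, 9, 81, 66, 79]
52 vs smaller child 9 at index 5, swap → [7, 19, 9, 31, 36, 52, 81, 66, 79]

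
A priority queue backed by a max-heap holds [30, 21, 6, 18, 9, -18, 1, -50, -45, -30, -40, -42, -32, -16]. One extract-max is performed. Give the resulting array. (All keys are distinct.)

[21, 18, 6, -16, 9, -18, 1, -50, -45, -30, -40, -42, -32]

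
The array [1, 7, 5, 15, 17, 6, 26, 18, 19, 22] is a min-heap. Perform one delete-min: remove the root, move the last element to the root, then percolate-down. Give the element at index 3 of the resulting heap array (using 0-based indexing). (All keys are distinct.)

remove root 1; move last element 22 to root → [22, 7, 5, 15, 17, 6, 26, 18, 19]
22 vs smaller child 5 at index 2, swap → [5, 7, 22, 15, 17, 6, 26, 18, 19]
22 vs smaller child 6 at index 5, swap → [5, 7, 6, 15, 17, 22, 26, 18, 19]
resulting array: [5, 7, 6, 15, 17, 22, 26, 18, 19]

15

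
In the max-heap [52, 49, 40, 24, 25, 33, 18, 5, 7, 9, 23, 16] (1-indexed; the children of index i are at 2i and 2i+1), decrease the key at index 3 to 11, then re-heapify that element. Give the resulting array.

[52, 49, 33, 24, 25, 16, 18, 5, 7, 9, 23, 11]

set index 3 from 40 to 11 → [52, 49, 11, 24, 25, 33, 18, 5, 7, 9, 23, 16]
11 vs larger child 33 at index 6, swap → [52, 49, 33, 24, 25, 11, 18, 5, 7, 9, 23, 16]
11 vs only child 16 at index 12, swap → [52, 49, 33, 24, 25, 16, 18, 5, 7, 9, 23, 11]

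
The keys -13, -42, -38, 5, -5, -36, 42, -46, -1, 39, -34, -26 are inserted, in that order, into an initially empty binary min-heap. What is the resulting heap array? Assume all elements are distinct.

[-46, -42, -38, -13, -34, -36, 42, 5, -1, 39, -5, -26]

Insert -13:
  append -13 at index 0 → [-13] (no swap needed)
Insert -42:
  append -42 at index 1 → [-13, -42]
  -42 < parent -13 at index 0, swap → [-42, -13]
Insert -38:
  append -38 at index 2 → [-42, -13, -38] (no swap needed)
Insert 5:
  append 5 at index 3 → [-42, -13, -38, 5] (no swap needed)
Insert -5:
  append -5 at index 4 → [-42, -13, -38, 5, -5] (no swap needed)
Insert -36:
  append -36 at index 5 → [-42, -13, -38, 5, -5, -36] (no swap needed)
Insert 42:
  append 42 at index 6 → [-42, -13, -38, 5, -5, -36, 42] (no swap needed)
Insert -46:
  append -46 at index 7 → [-42, -13, -38, 5, -5, -36, 42, -46]
  -46 < parent 5 at index 3, swap → [-42, -13, -38, -46, -5, -36, 42, 5]
  -46 < parent -13 at index 1, swap → [-42, -46, -38, -13, -5, -36, 42, 5]
  -46 < parent -42 at index 0, swap → [-46, -42, -38, -13, -5, -36, 42, 5]
Insert -1:
  append -1 at index 8 → [-46, -42, -38, -13, -5, -36, 42, 5, -1] (no swap needed)
Insert 39:
  append 39 at index 9 → [-46, -42, -38, -13, -5, -36, 42, 5, -1, 39] (no swap needed)
Insert -34:
  append -34 at index 10 → [-46, -42, -38, -13, -5, -36, 42, 5, -1, 39, -34]
  -34 < parent -5 at index 4, swap → [-46, -42, -38, -13, -34, -36, 42, 5, -1, 39, -5]
Insert -26:
  append -26 at index 11 → [-46, -42, -38, -13, -34, -36, 42, 5, -1, 39, -5, -26] (no swap needed)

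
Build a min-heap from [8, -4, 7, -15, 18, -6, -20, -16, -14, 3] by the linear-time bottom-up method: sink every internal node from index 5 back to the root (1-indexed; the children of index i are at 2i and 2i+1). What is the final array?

sift down from index 5:
  18 vs only child 3 at index 10, swap → [8, -4, 7, -15, 3, -6, -20, -16, -14, 18]
sift down from index 4:
  -15 vs smaller child -16 at index 8, swap → [8, -4, 7, -16, 3, -6, -20, -15, -14, 18]
sift down from index 3:
  7 vs smaller child -20 at index 7, swap → [8, -4, -20, -16, 3, -6, 7, -15, -14, 18]
sift down from index 2:
  -4 vs smaller child -16 at index 4, swap → [8, -16, -20, -4, 3, -6, 7, -15, -14, 18]
  -4 vs smaller child -15 at index 8, swap → [8, -16, -20, -15, 3, -6, 7, -4, -14, 18]
sift down from index 1:
  8 vs smaller child -20 at index 3, swap → [-20, -16, 8, -15, 3, -6, 7, -4, -14, 18]
  8 vs smaller child -6 at index 6, swap → [-20, -16, -6, -15, 3, 8, 7, -4, -14, 18]

[-20, -16, -6, -15, 3, 8, 7, -4, -14, 18]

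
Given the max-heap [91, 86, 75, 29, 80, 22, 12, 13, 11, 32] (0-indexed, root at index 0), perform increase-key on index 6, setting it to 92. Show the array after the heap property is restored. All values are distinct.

[92, 86, 91, 29, 80, 22, 75, 13, 11, 32]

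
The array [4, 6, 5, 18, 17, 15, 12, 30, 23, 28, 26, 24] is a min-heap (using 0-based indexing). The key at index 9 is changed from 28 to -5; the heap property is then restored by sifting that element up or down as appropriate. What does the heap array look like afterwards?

set index 9 from 28 to -5 → [4, 6, 5, 18, 17, 15, 12, 30, 23, -5, 26, 24]
-5 < parent 17 at index 4, swap → [4, 6, 5, 18, -5, 15, 12, 30, 23, 17, 26, 24]
-5 < parent 6 at index 1, swap → [4, -5, 5, 18, 6, 15, 12, 30, 23, 17, 26, 24]
-5 < parent 4 at index 0, swap → [-5, 4, 5, 18, 6, 15, 12, 30, 23, 17, 26, 24]

[-5, 4, 5, 18, 6, 15, 12, 30, 23, 17, 26, 24]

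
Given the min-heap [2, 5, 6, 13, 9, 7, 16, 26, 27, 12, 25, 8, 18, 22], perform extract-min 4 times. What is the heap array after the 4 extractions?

extract-min #1 returns 2:
  remove root 2; move last element 22 to root → [22, 5, 6, 13, 9, 7, 16, 26, 27, 12, 25, 8, 18]
  22 vs smaller child 5 at index 1, swap → [5, 22, 6, 13, 9, 7, 16, 26, 27, 12, 25, 8, 18]
  22 vs smaller child 9 at index 4, swap → [5, 9, 6, 13, 22, 7, 16, 26, 27, 12, 25, 8, 18]
  22 vs smaller child 12 at index 9, swap → [5, 9, 6, 13, 12, 7, 16, 26, 27, 22, 25, 8, 18]
extract-min #2 returns 5:
  remove root 5; move last element 18 to root → [18, 9, 6, 13, 12, 7, 16, 26, 27, 22, 25, 8]
  18 vs smaller child 6 at index 2, swap → [6, 9, 18, 13, 12, 7, 16, 26, 27, 22, 25, 8]
  18 vs smaller child 7 at index 5, swap → [6, 9, 7, 13, 12, 18, 16, 26, 27, 22, 25, 8]
  18 vs only child 8 at index 11, swap → [6, 9, 7, 13, 12, 8, 16, 26, 27, 22, 25, 18]
extract-min #3 returns 6:
  remove root 6; move last element 18 to root → [18, 9, 7, 13, 12, 8, 16, 26, 27, 22, 25]
  18 vs smaller child 7 at index 2, swap → [7, 9, 18, 13, 12, 8, 16, 26, 27, 22, 25]
  18 vs smaller child 8 at index 5, swap → [7, 9, 8, 13, 12, 18, 16, 26, 27, 22, 25]
extract-min #4 returns 7:
  remove root 7; move last element 25 to root → [25, 9, 8, 13, 12, 18, 16, 26, 27, 22]
  25 vs smaller child 8 at index 2, swap → [8, 9, 25, 13, 12, 18, 16, 26, 27, 22]
  25 vs smaller child 16 at index 6, swap → [8, 9, 16, 13, 12, 18, 25, 26, 27, 22]

[8, 9, 16, 13, 12, 18, 25, 26, 27, 22]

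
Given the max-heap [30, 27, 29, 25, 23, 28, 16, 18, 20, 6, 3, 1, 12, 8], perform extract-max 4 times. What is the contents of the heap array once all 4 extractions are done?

extract-max #1 returns 30:
  remove root 30; move last element 8 to root → [8, 27, 29, 25, 23, 28, 16, 18, 20, 6, 3, 1, 12]
  8 vs larger child 29 at index 2, swap → [29, 27, 8, 25, 23, 28, 16, 18, 20, 6, 3, 1, 12]
  8 vs larger child 28 at index 5, swap → [29, 27, 28, 25, 23, 8, 16, 18, 20, 6, 3, 1, 12]
  8 vs larger child 12 at index 12, swap → [29, 27, 28, 25, 23, 12, 16, 18, 20, 6, 3, 1, 8]
extract-max #2 returns 29:
  remove root 29; move last element 8 to root → [8, 27, 28, 25, 23, 12, 16, 18, 20, 6, 3, 1]
  8 vs larger child 28 at index 2, swap → [28, 27, 8, 25, 23, 12, 16, 18, 20, 6, 3, 1]
  8 vs larger child 16 at index 6, swap → [28, 27, 16, 25, 23, 12, 8, 18, 20, 6, 3, 1]
extract-max #3 returns 28:
  remove root 28; move last element 1 to root → [1, 27, 16, 25, 23, 12, 8, 18, 20, 6, 3]
  1 vs larger child 27 at index 1, swap → [27, 1, 16, 25, 23, 12, 8, 18, 20, 6, 3]
  1 vs larger child 25 at index 3, swap → [27, 25, 16, 1, 23, 12, 8, 18, 20, 6, 3]
  1 vs larger child 20 at index 8, swap → [27, 25, 16, 20, 23, 12, 8, 18, 1, 6, 3]
extract-max #4 returns 27:
  remove root 27; move last element 3 to root → [3, 25, 16, 20, 23, 12, 8, 18, 1, 6]
  3 vs larger child 25 at index 1, swap → [25, 3, 16, 20, 23, 12, 8, 18, 1, 6]
  3 vs larger child 23 at index 4, swap → [25, 23, 16, 20, 3, 12, 8, 18, 1, 6]
  3 vs only child 6 at index 9, swap → [25, 23, 16, 20, 6, 12, 8, 18, 1, 3]

[25, 23, 16, 20, 6, 12, 8, 18, 1, 3]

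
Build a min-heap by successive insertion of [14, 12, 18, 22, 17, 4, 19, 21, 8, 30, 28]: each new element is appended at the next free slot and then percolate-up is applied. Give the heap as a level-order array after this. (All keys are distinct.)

[4, 8, 12, 14, 17, 18, 19, 22, 21, 30, 28]

Insert 14:
  append 14 at index 0 → [14] (no swap needed)
Insert 12:
  append 12 at index 1 → [14, 12]
  12 < parent 14 at index 0, swap → [12, 14]
Insert 18:
  append 18 at index 2 → [12, 14, 18] (no swap needed)
Insert 22:
  append 22 at index 3 → [12, 14, 18, 22] (no swap needed)
Insert 17:
  append 17 at index 4 → [12, 14, 18, 22, 17] (no swap needed)
Insert 4:
  append 4 at index 5 → [12, 14, 18, 22, 17, 4]
  4 < parent 18 at index 2, swap → [12, 14, 4, 22, 17, 18]
  4 < parent 12 at index 0, swap → [4, 14, 12, 22, 17, 18]
Insert 19:
  append 19 at index 6 → [4, 14, 12, 22, 17, 18, 19] (no swap needed)
Insert 21:
  append 21 at index 7 → [4, 14, 12, 22, 17, 18, 19, 21]
  21 < parent 22 at index 3, swap → [4, 14, 12, 21, 17, 18, 19, 22]
Insert 8:
  append 8 at index 8 → [4, 14, 12, 21, 17, 18, 19, 22, 8]
  8 < parent 21 at index 3, swap → [4, 14, 12, 8, 17, 18, 19, 22, 21]
  8 < parent 14 at index 1, swap → [4, 8, 12, 14, 17, 18, 19, 22, 21]
Insert 30:
  append 30 at index 9 → [4, 8, 12, 14, 17, 18, 19, 22, 21, 30] (no swap needed)
Insert 28:
  append 28 at index 10 → [4, 8, 12, 14, 17, 18, 19, 22, 21, 30, 28] (no swap needed)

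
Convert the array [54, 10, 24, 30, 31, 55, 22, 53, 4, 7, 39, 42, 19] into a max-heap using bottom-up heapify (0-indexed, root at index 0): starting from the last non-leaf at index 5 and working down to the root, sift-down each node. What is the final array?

[55, 53, 54, 30, 39, 42, 22, 10, 4, 7, 31, 24, 19]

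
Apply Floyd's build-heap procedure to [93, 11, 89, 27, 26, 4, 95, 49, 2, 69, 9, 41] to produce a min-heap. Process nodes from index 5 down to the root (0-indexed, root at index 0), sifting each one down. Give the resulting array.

[2, 9, 4, 11, 26, 41, 95, 49, 27, 69, 93, 89]

sift down from index 5: already satisfies heap property
sift down from index 4:
  26 vs smaller child 9 at index 10, swap → [93, 11, 89, 27, 9, 4, 95, 49, 2, 69, 26, 41]
sift down from index 3:
  27 vs smaller child 2 at index 8, swap → [93, 11, 89, 2, 9, 4, 95, 49, 27, 69, 26, 41]
sift down from index 2:
  89 vs smaller child 4 at index 5, swap → [93, 11, 4, 2, 9, 89, 95, 49, 27, 69, 26, 41]
  89 vs only child 41 at index 11, swap → [93, 11, 4, 2, 9, 41, 95, 49, 27, 69, 26, 89]
sift down from index 1:
  11 vs smaller child 2 at index 3, swap → [93, 2, 4, 11, 9, 41, 95, 49, 27, 69, 26, 89]
sift down from index 0:
  93 vs smaller child 2 at index 1, swap → [2, 93, 4, 11, 9, 41, 95, 49, 27, 69, 26, 89]
  93 vs smaller child 9 at index 4, swap → [2, 9, 4, 11, 93, 41, 95, 49, 27, 69, 26, 89]
  93 vs smaller child 26 at index 10, swap → [2, 9, 4, 11, 26, 41, 95, 49, 27, 69, 93, 89]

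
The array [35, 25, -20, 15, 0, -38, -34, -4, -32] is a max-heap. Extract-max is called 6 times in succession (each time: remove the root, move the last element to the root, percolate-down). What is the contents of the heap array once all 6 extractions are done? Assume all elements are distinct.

extract-max #1 returns 35:
  remove root 35; move last element -32 to root → [-32, 25, -20, 15, 0, -38, -34, -4]
  -32 vs larger child 25 at index 1, swap → [25, -32, -20, 15, 0, -38, -34, -4]
  -32 vs larger child 15 at index 3, swap → [25, 15, -20, -32, 0, -38, -34, -4]
  -32 vs only child -4 at index 7, swap → [25, 15, -20, -4, 0, -38, -34, -32]
extract-max #2 returns 25:
  remove root 25; move last element -32 to root → [-32, 15, -20, -4, 0, -38, -34]
  -32 vs larger child 15 at index 1, swap → [15, -32, -20, -4, 0, -38, -34]
  -32 vs larger child 0 at index 4, swap → [15, 0, -20, -4, -32, -38, -34]
extract-max #3 returns 15:
  remove root 15; move last element -34 to root → [-34, 0, -20, -4, -32, -38]
  -34 vs larger child 0 at index 1, swap → [0, -34, -20, -4, -32, -38]
  -34 vs larger child -4 at index 3, swap → [0, -4, -20, -34, -32, -38]
extract-max #4 returns 0:
  remove root 0; move last element -38 to root → [-38, -4, -20, -34, -32]
  -38 vs larger child -4 at index 1, swap → [-4, -38, -20, -34, -32]
  -38 vs larger child -32 at index 4, swap → [-4, -32, -20, -34, -38]
extract-max #5 returns -4:
  remove root -4; move last element -38 to root → [-38, -32, -20, -34]
  -38 vs larger child -20 at index 2, swap → [-20, -32, -38, -34]
extract-max #6 returns -20:
  remove root -20; move last element -34 to root → [-34, -32, -38]
  -34 vs larger child -32 at index 1, swap → [-32, -34, -38]

[-32, -34, -38]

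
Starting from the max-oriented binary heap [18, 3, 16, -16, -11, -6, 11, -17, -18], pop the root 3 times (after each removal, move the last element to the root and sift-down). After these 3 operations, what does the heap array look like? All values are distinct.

extract-max #1 returns 18:
  remove root 18; move last element -18 to root → [-18, 3, 16, -16, -11, -6, 11, -17]
  -18 vs larger child 16 at index 2, swap → [16, 3, -18, -16, -11, -6, 11, -17]
  -18 vs larger child 11 at index 6, swap → [16, 3, 11, -16, -11, -6, -18, -17]
extract-max #2 returns 16:
  remove root 16; move last element -17 to root → [-17, 3, 11, -16, -11, -6, -18]
  -17 vs larger child 11 at index 2, swap → [11, 3, -17, -16, -11, -6, -18]
  -17 vs larger child -6 at index 5, swap → [11, 3, -6, -16, -11, -17, -18]
extract-max #3 returns 11:
  remove root 11; move last element -18 to root → [-18, 3, -6, -16, -11, -17]
  -18 vs larger child 3 at index 1, swap → [3, -18, -6, -16, -11, -17]
  -18 vs larger child -11 at index 4, swap → [3, -11, -6, -16, -18, -17]

[3, -11, -6, -16, -18, -17]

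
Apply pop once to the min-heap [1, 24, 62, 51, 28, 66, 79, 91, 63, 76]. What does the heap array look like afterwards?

remove root 1; move last element 76 to root → [76, 24, 62, 51, 28, 66, 79, 91, 63]
76 vs smaller child 24 at index 1, swap → [24, 76, 62, 51, 28, 66, 79, 91, 63]
76 vs smaller child 28 at index 4, swap → [24, 28, 62, 51, 76, 66, 79, 91, 63]

[24, 28, 62, 51, 76, 66, 79, 91, 63]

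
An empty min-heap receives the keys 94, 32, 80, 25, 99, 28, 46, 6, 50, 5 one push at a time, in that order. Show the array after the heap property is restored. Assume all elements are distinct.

Insert 94:
  append 94 at index 0 → [94] (no swap needed)
Insert 32:
  append 32 at index 1 → [94, 32]
  32 < parent 94 at index 0, swap → [32, 94]
Insert 80:
  append 80 at index 2 → [32, 94, 80] (no swap needed)
Insert 25:
  append 25 at index 3 → [32, 94, 80, 25]
  25 < parent 94 at index 1, swap → [32, 25, 80, 94]
  25 < parent 32 at index 0, swap → [25, 32, 80, 94]
Insert 99:
  append 99 at index 4 → [25, 32, 80, 94, 99] (no swap needed)
Insert 28:
  append 28 at index 5 → [25, 32, 80, 94, 99, 28]
  28 < parent 80 at index 2, swap → [25, 32, 28, 94, 99, 80]
Insert 46:
  append 46 at index 6 → [25, 32, 28, 94, 99, 80, 46] (no swap needed)
Insert 6:
  append 6 at index 7 → [25, 32, 28, 94, 99, 80, 46, 6]
  6 < parent 94 at index 3, swap → [25, 32, 28, 6, 99, 80, 46, 94]
  6 < parent 32 at index 1, swap → [25, 6, 28, 32, 99, 80, 46, 94]
  6 < parent 25 at index 0, swap → [6, 25, 28, 32, 99, 80, 46, 94]
Insert 50:
  append 50 at index 8 → [6, 25, 28, 32, 99, 80, 46, 94, 50] (no swap needed)
Insert 5:
  append 5 at index 9 → [6, 25, 28, 32, 99, 80, 46, 94, 50, 5]
  5 < parent 99 at index 4, swap → [6, 25, 28, 32, 5, 80, 46, 94, 50, 99]
  5 < parent 25 at index 1, swap → [6, 5, 28, 32, 25, 80, 46, 94, 50, 99]
  5 < parent 6 at index 0, swap → [5, 6, 28, 32, 25, 80, 46, 94, 50, 99]

[5, 6, 28, 32, 25, 80, 46, 94, 50, 99]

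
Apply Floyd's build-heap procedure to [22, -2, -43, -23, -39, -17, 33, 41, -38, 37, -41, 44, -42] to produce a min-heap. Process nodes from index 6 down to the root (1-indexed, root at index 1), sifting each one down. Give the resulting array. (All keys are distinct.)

sift down from index 6:
  -17 vs smaller child -42 at index 13, swap → [22, -2, -43, -23, -39, -42, 33, 41, -38, 37, -41, 44, -17]
sift down from index 5:
  -39 vs smaller child -41 at index 11, swap → [22, -2, -43, -23, -41, -42, 33, 41, -38, 37, -39, 44, -17]
sift down from index 4:
  -23 vs smaller child -38 at index 9, swap → [22, -2, -43, -38, -41, -42, 33, 41, -23, 37, -39, 44, -17]
sift down from index 3: already satisfies heap property
sift down from index 2:
  -2 vs smaller child -41 at index 5, swap → [22, -41, -43, -38, -2, -42, 33, 41, -23, 37, -39, 44, -17]
  -2 vs smaller child -39 at index 11, swap → [22, -41, -43, -38, -39, -42, 33, 41, -23, 37, -2, 44, -17]
sift down from index 1:
  22 vs smaller child -43 at index 3, swap → [-43, -41, 22, -38, -39, -42, 33, 41, -23, 37, -2, 44, -17]
  22 vs smaller child -42 at index 6, swap → [-43, -41, -42, -38, -39, 22, 33, 41, -23, 37, -2, 44, -17]
  22 vs smaller child -17 at index 13, swap → [-43, -41, -42, -38, -39, -17, 33, 41, -23, 37, -2, 44, 22]

[-43, -41, -42, -38, -39, -17, 33, 41, -23, 37, -2, 44, 22]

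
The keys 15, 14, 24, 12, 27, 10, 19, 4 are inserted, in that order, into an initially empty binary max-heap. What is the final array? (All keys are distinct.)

[27, 24, 19, 12, 14, 10, 15, 4]

Insert 15:
  append 15 at index 0 → [15] (no swap needed)
Insert 14:
  append 14 at index 1 → [15, 14] (no swap needed)
Insert 24:
  append 24 at index 2 → [15, 14, 24]
  24 > parent 15 at index 0, swap → [24, 14, 15]
Insert 12:
  append 12 at index 3 → [24, 14, 15, 12] (no swap needed)
Insert 27:
  append 27 at index 4 → [24, 14, 15, 12, 27]
  27 > parent 14 at index 1, swap → [24, 27, 15, 12, 14]
  27 > parent 24 at index 0, swap → [27, 24, 15, 12, 14]
Insert 10:
  append 10 at index 5 → [27, 24, 15, 12, 14, 10] (no swap needed)
Insert 19:
  append 19 at index 6 → [27, 24, 15, 12, 14, 10, 19]
  19 > parent 15 at index 2, swap → [27, 24, 19, 12, 14, 10, 15]
Insert 4:
  append 4 at index 7 → [27, 24, 19, 12, 14, 10, 15, 4] (no swap needed)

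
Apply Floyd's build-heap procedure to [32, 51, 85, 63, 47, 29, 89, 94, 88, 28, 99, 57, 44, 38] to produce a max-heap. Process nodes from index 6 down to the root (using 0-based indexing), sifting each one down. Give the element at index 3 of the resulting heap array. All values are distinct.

88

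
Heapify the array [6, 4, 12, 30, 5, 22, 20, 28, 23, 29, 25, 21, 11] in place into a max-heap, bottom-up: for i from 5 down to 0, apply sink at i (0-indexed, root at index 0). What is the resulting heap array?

sift down from index 5: already satisfies heap property
sift down from index 4:
  5 vs larger child 29 at index 9, swap → [6, 4, 12, 30, 29, 22, 20, 28, 23, 5, 25, 21, 11]
sift down from index 3: already satisfies heap property
sift down from index 2:
  12 vs larger child 22 at index 5, swap → [6, 4, 22, 30, 29, 12, 20, 28, 23, 5, 25, 21, 11]
  12 vs larger child 21 at index 11, swap → [6, 4, 22, 30, 29, 21, 20, 28, 23, 5, 25, 12, 11]
sift down from index 1:
  4 vs larger child 30 at index 3, swap → [6, 30, 22, 4, 29, 21, 20, 28, 23, 5, 25, 12, 11]
  4 vs larger child 28 at index 7, swap → [6, 30, 22, 28, 29, 21, 20, 4, 23, 5, 25, 12, 11]
sift down from index 0:
  6 vs larger child 30 at index 1, swap → [30, 6, 22, 28, 29, 21, 20, 4, 23, 5, 25, 12, 11]
  6 vs larger child 29 at index 4, swap → [30, 29, 22, 28, 6, 21, 20, 4, 23, 5, 25, 12, 11]
  6 vs larger child 25 at index 10, swap → [30, 29, 22, 28, 25, 21, 20, 4, 23, 5, 6, 12, 11]

[30, 29, 22, 28, 25, 21, 20, 4, 23, 5, 6, 12, 11]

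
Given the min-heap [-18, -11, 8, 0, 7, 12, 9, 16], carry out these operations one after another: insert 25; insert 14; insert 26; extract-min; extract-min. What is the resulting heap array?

insert 25:
  append 25 at index 8 → [-18, -11, 8, 0, 7, 12, 9, 16, 25] (no swap needed)
insert 14:
  append 14 at index 9 → [-18, -11, 8, 0, 7, 12, 9, 16, 25, 14] (no swap needed)
insert 26:
  append 26 at index 10 → [-18, -11, 8, 0, 7, 12, 9, 16, 25, 14, 26] (no swap needed)
extract-min → returns -18:
  remove root -18; move last element 26 to root → [26, -11, 8, 0, 7, 12, 9, 16, 25, 14]
  26 vs smaller child -11 at index 1, swap → [-11, 26, 8, 0, 7, 12, 9, 16, 25, 14]
  26 vs smaller child 0 at index 3, swap → [-11, 0, 8, 26, 7, 12, 9, 16, 25, 14]
  26 vs smaller child 16 at index 7, swap → [-11, 0, 8, 16, 7, 12, 9, 26, 25, 14]
extract-min → returns -11:
  remove root -11; move last element 14 to root → [14, 0, 8, 16, 7, 12, 9, 26, 25]
  14 vs smaller child 0 at index 1, swap → [0, 14, 8, 16, 7, 12, 9, 26, 25]
  14 vs smaller child 7 at index 4, swap → [0, 7, 8, 16, 14, 12, 9, 26, 25]

[0, 7, 8, 16, 14, 12, 9, 26, 25]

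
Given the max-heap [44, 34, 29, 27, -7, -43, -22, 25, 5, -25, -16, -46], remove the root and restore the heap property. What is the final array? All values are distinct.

remove root 44; move last element -46 to root → [-46, 34, 29, 27, -7, -43, -22, 25, 5, -25, -16]
-46 vs larger child 34 at index 1, swap → [34, -46, 29, 27, -7, -43, -22, 25, 5, -25, -16]
-46 vs larger child 27 at index 3, swap → [34, 27, 29, -46, -7, -43, -22, 25, 5, -25, -16]
-46 vs larger child 25 at index 7, swap → [34, 27, 29, 25, -7, -43, -22, -46, 5, -25, -16]

[34, 27, 29, 25, -7, -43, -22, -46, 5, -25, -16]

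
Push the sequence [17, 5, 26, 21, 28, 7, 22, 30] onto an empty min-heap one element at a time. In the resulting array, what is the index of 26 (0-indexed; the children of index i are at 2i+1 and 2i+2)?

5

Insert 17:
  append 17 at index 0 → [17] (no swap needed)
Insert 5:
  append 5 at index 1 → [17, 5]
  5 < parent 17 at index 0, swap → [5, 17]
Insert 26:
  append 26 at index 2 → [5, 17, 26] (no swap needed)
Insert 21:
  append 21 at index 3 → [5, 17, 26, 21] (no swap needed)
Insert 28:
  append 28 at index 4 → [5, 17, 26, 21, 28] (no swap needed)
Insert 7:
  append 7 at index 5 → [5, 17, 26, 21, 28, 7]
  7 < parent 26 at index 2, swap → [5, 17, 7, 21, 28, 26]
Insert 22:
  append 22 at index 6 → [5, 17, 7, 21, 28, 26, 22] (no swap needed)
Insert 30:
  append 30 at index 7 → [5, 17, 7, 21, 28, 26, 22, 30] (no swap needed)
resulting array: [5, 17, 7, 21, 28, 26, 22, 30]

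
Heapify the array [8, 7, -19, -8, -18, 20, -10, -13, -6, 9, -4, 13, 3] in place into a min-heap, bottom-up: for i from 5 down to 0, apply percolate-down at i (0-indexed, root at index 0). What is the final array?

[-19, -18, -10, -13, -4, 3, 8, -8, -6, 9, 7, 13, 20]

sift down from index 5:
  20 vs smaller child 3 at index 12, swap → [8, 7, -19, -8, -18, 3, -10, -13, -6, 9, -4, 13, 20]
sift down from index 4: already satisfies heap property
sift down from index 3:
  -8 vs smaller child -13 at index 7, swap → [8, 7, -19, -13, -18, 3, -10, -8, -6, 9, -4, 13, 20]
sift down from index 2: already satisfies heap property
sift down from index 1:
  7 vs smaller child -18 at index 4, swap → [8, -18, -19, -13, 7, 3, -10, -8, -6, 9, -4, 13, 20]
  7 vs smaller child -4 at index 10, swap → [8, -18, -19, -13, -4, 3, -10, -8, -6, 9, 7, 13, 20]
sift down from index 0:
  8 vs smaller child -19 at index 2, swap → [-19, -18, 8, -13, -4, 3, -10, -8, -6, 9, 7, 13, 20]
  8 vs smaller child -10 at index 6, swap → [-19, -18, -10, -13, -4, 3, 8, -8, -6, 9, 7, 13, 20]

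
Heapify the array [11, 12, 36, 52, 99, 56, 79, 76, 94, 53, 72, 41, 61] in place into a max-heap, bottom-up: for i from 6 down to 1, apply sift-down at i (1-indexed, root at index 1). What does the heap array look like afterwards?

sift down from index 6:
  56 vs larger child 61 at index 13, swap → [11, 12, 36, 52, 99, 61, 79, 76, 94, 53, 72, 41, 56]
sift down from index 5: already satisfies heap property
sift down from index 4:
  52 vs larger child 94 at index 9, swap → [11, 12, 36, 94, 99, 61, 79, 76, 52, 53, 72, 41, 56]
sift down from index 3:
  36 vs larger child 79 at index 7, swap → [11, 12, 79, 94, 99, 61, 36, 76, 52, 53, 72, 41, 56]
sift down from index 2:
  12 vs larger child 99 at index 5, swap → [11, 99, 79, 94, 12, 61, 36, 76, 52, 53, 72, 41, 56]
  12 vs larger child 72 at index 11, swap → [11, 99, 79, 94, 72, 61, 36, 76, 52, 53, 12, 41, 56]
sift down from index 1:
  11 vs larger child 99 at index 2, swap → [99, 11, 79, 94, 72, 61, 36, 76, 52, 53, 12, 41, 56]
  11 vs larger child 94 at index 4, swap → [99, 94, 79, 11, 72, 61, 36, 76, 52, 53, 12, 41, 56]
  11 vs larger child 76 at index 8, swap → [99, 94, 79, 76, 72, 61, 36, 11, 52, 53, 12, 41, 56]

[99, 94, 79, 76, 72, 61, 36, 11, 52, 53, 12, 41, 56]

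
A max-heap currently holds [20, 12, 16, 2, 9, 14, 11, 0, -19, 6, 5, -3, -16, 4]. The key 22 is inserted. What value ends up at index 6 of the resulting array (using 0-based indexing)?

16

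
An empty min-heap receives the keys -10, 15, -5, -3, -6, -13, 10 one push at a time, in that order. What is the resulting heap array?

Insert -10:
  append -10 at index 0 → [-10] (no swap needed)
Insert 15:
  append 15 at index 1 → [-10, 15] (no swap needed)
Insert -5:
  append -5 at index 2 → [-10, 15, -5] (no swap needed)
Insert -3:
  append -3 at index 3 → [-10, 15, -5, -3]
  -3 < parent 15 at index 1, swap → [-10, -3, -5, 15]
Insert -6:
  append -6 at index 4 → [-10, -3, -5, 15, -6]
  -6 < parent -3 at index 1, swap → [-10, -6, -5, 15, -3]
Insert -13:
  append -13 at index 5 → [-10, -6, -5, 15, -3, -13]
  -13 < parent -5 at index 2, swap → [-10, -6, -13, 15, -3, -5]
  -13 < parent -10 at index 0, swap → [-13, -6, -10, 15, -3, -5]
Insert 10:
  append 10 at index 6 → [-13, -6, -10, 15, -3, -5, 10] (no swap needed)

[-13, -6, -10, 15, -3, -5, 10]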